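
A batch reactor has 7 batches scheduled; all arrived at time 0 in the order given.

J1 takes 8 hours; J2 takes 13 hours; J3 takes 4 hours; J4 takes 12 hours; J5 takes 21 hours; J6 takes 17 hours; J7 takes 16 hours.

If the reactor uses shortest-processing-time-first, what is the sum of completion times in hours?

291

SPT (increasing processing time): J3 J1 J4 J2 J7 J6 J5.
J3: 0→4
J1: 4→12
J4: 12→24
J2: 24→37
J7: 37→53
J6: 53→70
J5: 70→91
Sum = 4+12+24+37+53+70+91 = 291.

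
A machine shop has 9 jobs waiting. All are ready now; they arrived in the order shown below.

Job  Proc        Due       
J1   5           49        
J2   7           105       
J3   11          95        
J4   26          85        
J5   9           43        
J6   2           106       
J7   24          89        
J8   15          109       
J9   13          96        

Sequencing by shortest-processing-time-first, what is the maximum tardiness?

SPT (increasing processing time): J6 J1 J2 J5 J3 J9 J8 J7 J4.
J6: 0→2, due 106, tardiness 0
J1: 2→7, due 49, tardiness 0
J2: 7→14, due 105, tardiness 0
J5: 14→23, due 43, tardiness 0
J3: 23→34, due 95, tardiness 0
J9: 34→47, due 96, tardiness 0
J8: 47→62, due 109, tardiness 0
J7: 62→86, due 89, tardiness 0
J4: 86→112, due 85, tardiness 27
Maximum = 27.

27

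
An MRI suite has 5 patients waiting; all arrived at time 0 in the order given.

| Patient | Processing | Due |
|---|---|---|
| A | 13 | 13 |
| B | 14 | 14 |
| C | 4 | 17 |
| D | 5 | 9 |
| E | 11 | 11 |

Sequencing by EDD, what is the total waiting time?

EDD (increasing due date): D E A B C.
D: waits 0, runs 0→5
E: waits 5, runs 5→16
A: waits 16, runs 16→29
B: waits 29, runs 29→43
C: waits 43, runs 43→47
Sum = 0+5+16+29+43 = 93.

93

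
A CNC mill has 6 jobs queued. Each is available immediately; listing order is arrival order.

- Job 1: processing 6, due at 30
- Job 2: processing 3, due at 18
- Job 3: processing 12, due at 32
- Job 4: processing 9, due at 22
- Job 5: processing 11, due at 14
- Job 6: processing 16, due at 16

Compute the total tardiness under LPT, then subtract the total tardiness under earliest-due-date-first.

LPT (decreasing processing time): Job 6 Job 3 Job 5 Job 4 Job 1 Job 2.
Job 6: 0→16, due 16, tardiness 0
Job 3: 16→28, due 32, tardiness 0
Job 5: 28→39, due 14, tardiness 25
Job 4: 39→48, due 22, tardiness 26
Job 1: 48→54, due 30, tardiness 24
Job 2: 54→57, due 18, tardiness 39
Sum = 0+0+25+26+24+39 = 114.
EDD (increasing due date): Job 5 Job 6 Job 2 Job 4 Job 1 Job 3.
Job 5: 0→11, due 14, tardiness 0
Job 6: 11→27, due 16, tardiness 11
Job 2: 27→30, due 18, tardiness 12
Job 4: 30→39, due 22, tardiness 17
Job 1: 39→45, due 30, tardiness 15
Job 3: 45→57, due 32, tardiness 25
Sum = 0+11+12+17+15+25 = 80.
Difference = 114 − 80 = 34.

34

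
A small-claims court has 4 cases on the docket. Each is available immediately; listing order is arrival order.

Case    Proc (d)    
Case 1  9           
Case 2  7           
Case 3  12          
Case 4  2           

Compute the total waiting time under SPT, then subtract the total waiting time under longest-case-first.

SPT (increasing processing time): Case 4 Case 2 Case 1 Case 3.
Case 4: waits 0, runs 0→2
Case 2: waits 2, runs 2→9
Case 1: waits 9, runs 9→18
Case 3: waits 18, runs 18→30
Sum = 0+2+9+18 = 29.
LPT (decreasing processing time): Case 3 Case 1 Case 2 Case 4.
Case 3: waits 0, runs 0→12
Case 1: waits 12, runs 12→21
Case 2: waits 21, runs 21→28
Case 4: waits 28, runs 28→30
Sum = 0+12+21+28 = 61.
Difference = 29 − 61 = -32.

-32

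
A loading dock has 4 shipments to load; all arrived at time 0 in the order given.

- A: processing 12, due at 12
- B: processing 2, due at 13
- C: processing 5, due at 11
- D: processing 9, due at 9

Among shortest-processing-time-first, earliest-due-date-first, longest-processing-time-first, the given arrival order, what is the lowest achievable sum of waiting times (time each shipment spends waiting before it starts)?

SPT (increasing processing time): B C D A.
B: waits 0, runs 0→2
C: waits 2, runs 2→7
D: waits 7, runs 7→16
A: waits 16, runs 16→28
Sum = 0+2+7+16 = 25.
EDD (increasing due date): D C A B.
D: waits 0, runs 0→9
C: waits 9, runs 9→14
A: waits 14, runs 14→26
B: waits 26, runs 26→28
Sum = 0+9+14+26 = 49.
LPT (decreasing processing time): A D C B.
A: waits 0, runs 0→12
D: waits 12, runs 12→21
C: waits 21, runs 21→26
B: waits 26, runs 26→28
Sum = 0+12+21+26 = 59.
FIFO (arrival order): A B C D.
A: waits 0, runs 0→12
B: waits 12, runs 12→14
C: waits 14, runs 14→19
D: waits 19, runs 19→28
Sum = 0+12+14+19 = 45.
SPT 25, EDD 49, LPT 59, FIFO 45 → minimum 25.

25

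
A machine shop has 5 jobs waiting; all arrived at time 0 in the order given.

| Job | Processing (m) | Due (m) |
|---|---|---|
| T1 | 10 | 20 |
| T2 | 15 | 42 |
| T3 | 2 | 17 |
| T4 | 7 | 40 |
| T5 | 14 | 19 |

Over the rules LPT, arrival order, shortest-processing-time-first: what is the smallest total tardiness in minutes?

20

LPT (decreasing processing time): T2 T5 T1 T4 T3.
T2: 0→15, due 42, tardiness 0
T5: 15→29, due 19, tardiness 10
T1: 29→39, due 20, tardiness 19
T4: 39→46, due 40, tardiness 6
T3: 46→48, due 17, tardiness 31
Sum = 0+10+19+6+31 = 66.
FIFO (arrival order): T1 T2 T3 T4 T5.
T1: 0→10, due 20, tardiness 0
T2: 10→25, due 42, tardiness 0
T3: 25→27, due 17, tardiness 10
T4: 27→34, due 40, tardiness 0
T5: 34→48, due 19, tardiness 29
Sum = 0+0+10+0+29 = 39.
SPT (increasing processing time): T3 T4 T1 T5 T2.
T3: 0→2, due 17, tardiness 0
T4: 2→9, due 40, tardiness 0
T1: 9→19, due 20, tardiness 0
T5: 19→33, due 19, tardiness 14
T2: 33→48, due 42, tardiness 6
Sum = 0+0+0+14+6 = 20.
LPT 66, FIFO 39, SPT 20 → minimum 20.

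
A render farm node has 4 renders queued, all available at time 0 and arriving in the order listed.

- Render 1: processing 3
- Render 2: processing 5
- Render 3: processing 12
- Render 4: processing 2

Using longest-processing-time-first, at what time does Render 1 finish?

LPT (decreasing processing time): Render 3 Render 2 Render 1 Render 4.
Render 3: 0→12
Render 2: 12→17
Render 1: 17→20

20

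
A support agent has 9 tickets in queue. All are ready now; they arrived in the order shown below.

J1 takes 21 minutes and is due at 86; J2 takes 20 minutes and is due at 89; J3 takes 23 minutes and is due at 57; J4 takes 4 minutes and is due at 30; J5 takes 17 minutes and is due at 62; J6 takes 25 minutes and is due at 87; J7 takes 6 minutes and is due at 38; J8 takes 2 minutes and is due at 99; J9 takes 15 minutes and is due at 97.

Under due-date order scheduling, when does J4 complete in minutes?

4

EDD (increasing due date): J4 J7 J3 J5 J1 J6 J2 J9 J8.
J4: 0→4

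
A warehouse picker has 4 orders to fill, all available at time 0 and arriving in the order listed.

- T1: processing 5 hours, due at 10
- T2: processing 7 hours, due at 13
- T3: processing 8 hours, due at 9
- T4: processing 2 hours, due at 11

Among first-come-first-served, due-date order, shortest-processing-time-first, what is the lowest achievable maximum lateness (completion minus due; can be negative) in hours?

FIFO (arrival order): T1 T2 T3 T4.
T1: 0→5, due 10, lateness -5
T2: 5→12, due 13, lateness -1
T3: 12→20, due 9, lateness 11
T4: 20→22, due 11, lateness 11
Maximum = 11.
EDD (increasing due date): T3 T1 T4 T2.
T3: 0→8, due 9, lateness -1
T1: 8→13, due 10, lateness 3
T4: 13→15, due 11, lateness 4
T2: 15→22, due 13, lateness 9
Maximum = 9.
SPT (increasing processing time): T4 T1 T2 T3.
T4: 0→2, due 11, lateness -9
T1: 2→7, due 10, lateness -3
T2: 7→14, due 13, lateness 1
T3: 14→22, due 9, lateness 13
Maximum = 13.
FIFO 11, EDD 9, SPT 13 → minimum 9.

9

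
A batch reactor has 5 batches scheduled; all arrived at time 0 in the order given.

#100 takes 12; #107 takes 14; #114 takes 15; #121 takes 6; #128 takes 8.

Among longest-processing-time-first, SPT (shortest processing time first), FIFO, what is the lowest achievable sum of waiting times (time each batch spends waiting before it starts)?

86

LPT (decreasing processing time): #114 #107 #100 #128 #121.
#114: waits 0, runs 0→15
#107: waits 15, runs 15→29
#100: waits 29, runs 29→41
#128: waits 41, runs 41→49
#121: waits 49, runs 49→55
Sum = 0+15+29+41+49 = 134.
SPT (increasing processing time): #121 #128 #100 #107 #114.
#121: waits 0, runs 0→6
#128: waits 6, runs 6→14
#100: waits 14, runs 14→26
#107: waits 26, runs 26→40
#114: waits 40, runs 40→55
Sum = 0+6+14+26+40 = 86.
FIFO (arrival order): #100 #107 #114 #121 #128.
#100: waits 0, runs 0→12
#107: waits 12, runs 12→26
#114: waits 26, runs 26→41
#121: waits 41, runs 41→47
#128: waits 47, runs 47→55
Sum = 0+12+26+41+47 = 126.
LPT 134, SPT 86, FIFO 126 → minimum 86.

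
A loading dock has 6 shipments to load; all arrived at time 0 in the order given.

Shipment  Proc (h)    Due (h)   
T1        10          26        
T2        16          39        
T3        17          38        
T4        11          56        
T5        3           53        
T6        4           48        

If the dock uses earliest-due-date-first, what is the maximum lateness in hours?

5

EDD (increasing due date): T1 T3 T2 T6 T5 T4.
T1: 0→10, due 26, lateness -16
T3: 10→27, due 38, lateness -11
T2: 27→43, due 39, lateness 4
T6: 43→47, due 48, lateness -1
T5: 47→50, due 53, lateness -3
T4: 50→61, due 56, lateness 5
Maximum = 5.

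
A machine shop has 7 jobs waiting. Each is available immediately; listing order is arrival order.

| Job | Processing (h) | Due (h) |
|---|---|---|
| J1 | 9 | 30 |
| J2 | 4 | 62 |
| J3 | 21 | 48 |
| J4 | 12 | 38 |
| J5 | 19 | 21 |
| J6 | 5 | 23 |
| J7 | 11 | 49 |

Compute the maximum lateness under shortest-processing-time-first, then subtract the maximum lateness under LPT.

-15

SPT (increasing processing time): J2 J6 J1 J7 J4 J5 J3.
J2: 0→4, due 62, lateness -58
J6: 4→9, due 23, lateness -14
J1: 9→18, due 30, lateness -12
J7: 18→29, due 49, lateness -20
J4: 29→41, due 38, lateness 3
J5: 41→60, due 21, lateness 39
J3: 60→81, due 48, lateness 33
Maximum = 39.
LPT (decreasing processing time): J3 J5 J4 J7 J1 J6 J2.
J3: 0→21, due 48, lateness -27
J5: 21→40, due 21, lateness 19
J4: 40→52, due 38, lateness 14
J7: 52→63, due 49, lateness 14
J1: 63→72, due 30, lateness 42
J6: 72→77, due 23, lateness 54
J2: 77→81, due 62, lateness 19
Maximum = 54.
Difference = 39 − 54 = -15.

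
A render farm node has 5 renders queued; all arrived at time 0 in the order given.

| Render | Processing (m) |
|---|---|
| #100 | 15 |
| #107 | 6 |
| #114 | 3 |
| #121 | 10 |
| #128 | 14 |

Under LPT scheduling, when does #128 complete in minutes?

29

LPT (decreasing processing time): #100 #128 #121 #107 #114.
#100: 0→15
#128: 15→29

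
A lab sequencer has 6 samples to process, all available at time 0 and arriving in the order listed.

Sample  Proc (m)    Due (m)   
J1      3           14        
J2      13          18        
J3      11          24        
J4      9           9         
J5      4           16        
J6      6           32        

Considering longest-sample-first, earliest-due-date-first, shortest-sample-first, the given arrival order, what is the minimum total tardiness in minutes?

LPT (decreasing processing time): J2 J3 J4 J6 J5 J1.
J2: 0→13, due 18, tardiness 0
J3: 13→24, due 24, tardiness 0
J4: 24→33, due 9, tardiness 24
J6: 33→39, due 32, tardiness 7
J5: 39→43, due 16, tardiness 27
J1: 43→46, due 14, tardiness 32
Sum = 0+0+24+7+27+32 = 90.
EDD (increasing due date): J4 J1 J5 J2 J3 J6.
J4: 0→9, due 9, tardiness 0
J1: 9→12, due 14, tardiness 0
J5: 12→16, due 16, tardiness 0
J2: 16→29, due 18, tardiness 11
J3: 29→40, due 24, tardiness 16
J6: 40→46, due 32, tardiness 14
Sum = 0+0+0+11+16+14 = 41.
SPT (increasing processing time): J1 J5 J6 J4 J3 J2.
J1: 0→3, due 14, tardiness 0
J5: 3→7, due 16, tardiness 0
J6: 7→13, due 32, tardiness 0
J4: 13→22, due 9, tardiness 13
J3: 22→33, due 24, tardiness 9
J2: 33→46, due 18, tardiness 28
Sum = 0+0+0+13+9+28 = 50.
FIFO (arrival order): J1 J2 J3 J4 J5 J6.
J1: 0→3, due 14, tardiness 0
J2: 3→16, due 18, tardiness 0
J3: 16→27, due 24, tardiness 3
J4: 27→36, due 9, tardiness 27
J5: 36→40, due 16, tardiness 24
J6: 40→46, due 32, tardiness 14
Sum = 0+0+3+27+24+14 = 68.
LPT 90, EDD 41, SPT 50, FIFO 68 → minimum 41.

41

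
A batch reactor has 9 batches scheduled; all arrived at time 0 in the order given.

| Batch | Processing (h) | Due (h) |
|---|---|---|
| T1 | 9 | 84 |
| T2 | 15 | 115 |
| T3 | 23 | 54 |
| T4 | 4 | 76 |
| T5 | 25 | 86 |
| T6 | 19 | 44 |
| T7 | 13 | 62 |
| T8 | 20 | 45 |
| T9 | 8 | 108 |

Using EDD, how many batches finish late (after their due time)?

EDD (increasing due date): T6 T8 T3 T7 T4 T1 T5 T9 T2.
T6: 0→19, due 44, tardiness 0
T8: 19→39, due 45, tardiness 0
T3: 39→62, due 54, tardiness 8
T7: 62→75, due 62, tardiness 13
T4: 75→79, due 76, tardiness 3
T1: 79→88, due 84, tardiness 4
T5: 88→113, due 86, tardiness 27
T9: 113→121, due 108, tardiness 13
T2: 121→136, due 115, tardiness 21
Late batches: 7.

7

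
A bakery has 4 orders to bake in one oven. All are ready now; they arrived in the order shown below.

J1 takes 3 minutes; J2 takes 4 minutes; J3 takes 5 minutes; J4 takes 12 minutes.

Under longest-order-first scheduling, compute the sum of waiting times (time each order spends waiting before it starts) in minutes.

50

LPT (decreasing processing time): J4 J3 J2 J1.
J4: waits 0, runs 0→12
J3: waits 12, runs 12→17
J2: waits 17, runs 17→21
J1: waits 21, runs 21→24
Sum = 0+12+17+21 = 50.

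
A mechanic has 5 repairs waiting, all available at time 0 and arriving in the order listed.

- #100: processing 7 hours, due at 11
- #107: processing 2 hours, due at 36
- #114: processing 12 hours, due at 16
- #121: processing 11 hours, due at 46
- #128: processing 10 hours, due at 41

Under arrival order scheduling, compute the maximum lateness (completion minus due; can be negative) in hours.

5

FIFO (arrival order): #100 #107 #114 #121 #128.
#100: 0→7, due 11, lateness -4
#107: 7→9, due 36, lateness -27
#114: 9→21, due 16, lateness 5
#121: 21→32, due 46, lateness -14
#128: 32→42, due 41, lateness 1
Maximum = 5.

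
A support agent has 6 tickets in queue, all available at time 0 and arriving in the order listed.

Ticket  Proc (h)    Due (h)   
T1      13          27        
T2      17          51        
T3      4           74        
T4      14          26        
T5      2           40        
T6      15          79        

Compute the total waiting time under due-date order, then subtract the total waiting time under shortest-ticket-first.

58

EDD (increasing due date): T4 T1 T5 T2 T3 T6.
T4: waits 0, runs 0→14
T1: waits 14, runs 14→27
T5: waits 27, runs 27→29
T2: waits 29, runs 29→46
T3: waits 46, runs 46→50
T6: waits 50, runs 50→65
Sum = 0+14+27+29+46+50 = 166.
SPT (increasing processing time): T5 T3 T1 T4 T6 T2.
T5: waits 0, runs 0→2
T3: waits 2, runs 2→6
T1: waits 6, runs 6→19
T4: waits 19, runs 19→33
T6: waits 33, runs 33→48
T2: waits 48, runs 48→65
Sum = 0+2+6+19+33+48 = 108.
Difference = 166 − 108 = 58.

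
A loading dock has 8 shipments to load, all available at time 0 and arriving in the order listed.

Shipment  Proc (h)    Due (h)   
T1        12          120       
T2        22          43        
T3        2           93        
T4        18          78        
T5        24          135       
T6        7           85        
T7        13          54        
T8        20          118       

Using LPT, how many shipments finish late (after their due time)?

5

LPT (decreasing processing time): T5 T2 T8 T4 T7 T1 T6 T3.
T5: 0→24, due 135, tardiness 0
T2: 24→46, due 43, tardiness 3
T8: 46→66, due 118, tardiness 0
T4: 66→84, due 78, tardiness 6
T7: 84→97, due 54, tardiness 43
T1: 97→109, due 120, tardiness 0
T6: 109→116, due 85, tardiness 31
T3: 116→118, due 93, tardiness 25
Late shipments: 5.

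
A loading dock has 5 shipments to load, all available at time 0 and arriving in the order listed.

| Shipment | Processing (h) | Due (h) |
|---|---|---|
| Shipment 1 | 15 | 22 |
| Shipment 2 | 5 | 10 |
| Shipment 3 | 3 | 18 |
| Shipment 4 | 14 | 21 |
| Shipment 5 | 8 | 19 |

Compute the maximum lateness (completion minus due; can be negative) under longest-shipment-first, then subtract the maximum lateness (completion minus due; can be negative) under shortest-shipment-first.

9

LPT (decreasing processing time): Shipment 1 Shipment 4 Shipment 5 Shipment 2 Shipment 3.
Shipment 1: 0→15, due 22, lateness -7
Shipment 4: 15→29, due 21, lateness 8
Shipment 5: 29→37, due 19, lateness 18
Shipment 2: 37→42, due 10, lateness 32
Shipment 3: 42→45, due 18, lateness 27
Maximum = 32.
SPT (increasing processing time): Shipment 3 Shipment 2 Shipment 5 Shipment 4 Shipment 1.
Shipment 3: 0→3, due 18, lateness -15
Shipment 2: 3→8, due 10, lateness -2
Shipment 5: 8→16, due 19, lateness -3
Shipment 4: 16→30, due 21, lateness 9
Shipment 1: 30→45, due 22, lateness 23
Maximum = 23.
Difference = 32 − 23 = 9.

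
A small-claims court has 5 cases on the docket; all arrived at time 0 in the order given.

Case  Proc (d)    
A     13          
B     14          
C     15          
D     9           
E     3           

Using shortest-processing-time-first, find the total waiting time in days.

79

SPT (increasing processing time): E D A B C.
E: waits 0, runs 0→3
D: waits 3, runs 3→12
A: waits 12, runs 12→25
B: waits 25, runs 25→39
C: waits 39, runs 39→54
Sum = 0+3+12+25+39 = 79.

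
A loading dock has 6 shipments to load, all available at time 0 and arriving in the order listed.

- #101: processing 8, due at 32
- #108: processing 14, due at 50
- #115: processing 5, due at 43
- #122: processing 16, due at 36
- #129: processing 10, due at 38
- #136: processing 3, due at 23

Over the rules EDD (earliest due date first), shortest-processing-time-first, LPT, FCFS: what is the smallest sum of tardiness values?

EDD (increasing due date): #136 #101 #122 #129 #115 #108.
#136: 0→3, due 23, tardiness 0
#101: 3→11, due 32, tardiness 0
#122: 11→27, due 36, tardiness 0
#129: 27→37, due 38, tardiness 0
#115: 37→42, due 43, tardiness 0
#108: 42→56, due 50, tardiness 6
Sum = 0+0+0+0+0+6 = 6.
SPT (increasing processing time): #136 #115 #101 #129 #108 #122.
#136: 0→3, due 23, tardiness 0
#115: 3→8, due 43, tardiness 0
#101: 8→16, due 32, tardiness 0
#129: 16→26, due 38, tardiness 0
#108: 26→40, due 50, tardiness 0
#122: 40→56, due 36, tardiness 20
Sum = 0+0+0+0+0+20 = 20.
LPT (decreasing processing time): #122 #108 #129 #101 #115 #136.
#122: 0→16, due 36, tardiness 0
#108: 16→30, due 50, tardiness 0
#129: 30→40, due 38, tardiness 2
#101: 40→48, due 32, tardiness 16
#115: 48→53, due 43, tardiness 10
#136: 53→56, due 23, tardiness 33
Sum = 0+0+2+16+10+33 = 61.
FIFO (arrival order): #101 #108 #115 #122 #129 #136.
#101: 0→8, due 32, tardiness 0
#108: 8→22, due 50, tardiness 0
#115: 22→27, due 43, tardiness 0
#122: 27→43, due 36, tardiness 7
#129: 43→53, due 38, tardiness 15
#136: 53→56, due 23, tardiness 33
Sum = 0+0+0+7+15+33 = 55.
EDD 6, SPT 20, LPT 61, FIFO 55 → minimum 6.

6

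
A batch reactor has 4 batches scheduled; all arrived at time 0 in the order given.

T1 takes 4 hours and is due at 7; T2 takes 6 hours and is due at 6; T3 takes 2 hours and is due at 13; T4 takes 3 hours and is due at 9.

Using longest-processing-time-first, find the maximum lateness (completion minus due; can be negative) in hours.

4

LPT (decreasing processing time): T2 T1 T4 T3.
T2: 0→6, due 6, lateness 0
T1: 6→10, due 7, lateness 3
T4: 10→13, due 9, lateness 4
T3: 13→15, due 13, lateness 2
Maximum = 4.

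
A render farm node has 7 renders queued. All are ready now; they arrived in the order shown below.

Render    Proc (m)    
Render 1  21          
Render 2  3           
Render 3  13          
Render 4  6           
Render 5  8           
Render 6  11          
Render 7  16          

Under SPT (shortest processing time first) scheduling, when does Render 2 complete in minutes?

SPT (increasing processing time): Render 2 Render 4 Render 5 Render 6 Render 3 Render 7 Render 1.
Render 2: 0→3

3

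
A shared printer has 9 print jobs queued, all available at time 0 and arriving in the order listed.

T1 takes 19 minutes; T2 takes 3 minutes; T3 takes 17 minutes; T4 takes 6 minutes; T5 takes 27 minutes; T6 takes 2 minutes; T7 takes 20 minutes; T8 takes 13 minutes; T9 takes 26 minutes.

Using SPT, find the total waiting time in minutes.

329

SPT (increasing processing time): T6 T2 T4 T8 T3 T1 T7 T9 T5.
T6: waits 0, runs 0→2
T2: waits 2, runs 2→5
T4: waits 5, runs 5→11
T8: waits 11, runs 11→24
T3: waits 24, runs 24→41
T1: waits 41, runs 41→60
T7: waits 60, runs 60→80
T9: waits 80, runs 80→106
T5: waits 106, runs 106→133
Sum = 0+2+5+11+24+41+60+80+106 = 329.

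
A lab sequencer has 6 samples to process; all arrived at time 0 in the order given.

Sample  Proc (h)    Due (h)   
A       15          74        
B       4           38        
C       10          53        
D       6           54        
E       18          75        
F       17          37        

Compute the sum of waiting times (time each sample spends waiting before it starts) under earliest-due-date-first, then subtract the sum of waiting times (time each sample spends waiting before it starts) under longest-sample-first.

-71

EDD (increasing due date): F B C D A E.
F: waits 0, runs 0→17
B: waits 17, runs 17→21
C: waits 21, runs 21→31
D: waits 31, runs 31→37
A: waits 37, runs 37→52
E: waits 52, runs 52→70
Sum = 0+17+21+31+37+52 = 158.
LPT (decreasing processing time): E F A C D B.
E: waits 0, runs 0→18
F: waits 18, runs 18→35
A: waits 35, runs 35→50
C: waits 50, runs 50→60
D: waits 60, runs 60→66
B: waits 66, runs 66→70
Sum = 0+18+35+50+60+66 = 229.
Difference = 158 − 229 = -71.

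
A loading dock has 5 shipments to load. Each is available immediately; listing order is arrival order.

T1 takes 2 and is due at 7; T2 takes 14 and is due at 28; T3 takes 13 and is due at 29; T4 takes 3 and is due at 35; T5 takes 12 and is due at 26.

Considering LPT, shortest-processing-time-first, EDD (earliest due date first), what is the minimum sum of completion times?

98

LPT (decreasing processing time): T2 T3 T5 T4 T1.
T2: 0→14
T3: 14→27
T5: 27→39
T4: 39→42
T1: 42→44
Sum = 14+27+39+42+44 = 166.
SPT (increasing processing time): T1 T4 T5 T3 T2.
T1: 0→2
T4: 2→5
T5: 5→17
T3: 17→30
T2: 30→44
Sum = 2+5+17+30+44 = 98.
EDD (increasing due date): T1 T5 T2 T3 T4.
T1: 0→2
T5: 2→14
T2: 14→28
T3: 28→41
T4: 41→44
Sum = 2+14+28+41+44 = 129.
LPT 166, SPT 98, EDD 129 → minimum 98.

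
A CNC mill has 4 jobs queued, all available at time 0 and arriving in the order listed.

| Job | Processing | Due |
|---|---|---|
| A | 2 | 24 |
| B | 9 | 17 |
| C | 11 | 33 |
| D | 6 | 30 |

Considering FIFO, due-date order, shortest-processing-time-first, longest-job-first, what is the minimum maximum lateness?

-5

FIFO (arrival order): A B C D.
A: 0→2, due 24, lateness -22
B: 2→11, due 17, lateness -6
C: 11→22, due 33, lateness -11
D: 22→28, due 30, lateness -2
Maximum = -2.
EDD (increasing due date): B A D C.
B: 0→9, due 17, lateness -8
A: 9→11, due 24, lateness -13
D: 11→17, due 30, lateness -13
C: 17→28, due 33, lateness -5
Maximum = -5.
SPT (increasing processing time): A D B C.
A: 0→2, due 24, lateness -22
D: 2→8, due 30, lateness -22
B: 8→17, due 17, lateness 0
C: 17→28, due 33, lateness -5
Maximum = 0.
LPT (decreasing processing time): C B D A.
C: 0→11, due 33, lateness -22
B: 11→20, due 17, lateness 3
D: 20→26, due 30, lateness -4
A: 26→28, due 24, lateness 4
Maximum = 4.
FIFO -2, EDD -5, SPT 0, LPT 4 → minimum -5.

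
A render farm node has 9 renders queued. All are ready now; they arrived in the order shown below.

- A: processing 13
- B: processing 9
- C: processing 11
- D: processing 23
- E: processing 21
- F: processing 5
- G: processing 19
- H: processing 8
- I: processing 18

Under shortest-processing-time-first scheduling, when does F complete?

5

SPT (increasing processing time): F H B C A I G E D.
F: 0→5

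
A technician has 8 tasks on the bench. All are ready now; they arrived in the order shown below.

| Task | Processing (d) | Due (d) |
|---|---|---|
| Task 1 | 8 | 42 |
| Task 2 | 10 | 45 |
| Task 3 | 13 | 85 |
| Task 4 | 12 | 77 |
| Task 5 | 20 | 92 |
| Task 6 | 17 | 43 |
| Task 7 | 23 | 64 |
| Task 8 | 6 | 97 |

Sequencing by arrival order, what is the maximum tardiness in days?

39

FIFO (arrival order): Task 1 Task 2 Task 3 Task 4 Task 5 Task 6 Task 7 Task 8.
Task 1: 0→8, due 42, tardiness 0
Task 2: 8→18, due 45, tardiness 0
Task 3: 18→31, due 85, tardiness 0
Task 4: 31→43, due 77, tardiness 0
Task 5: 43→63, due 92, tardiness 0
Task 6: 63→80, due 43, tardiness 37
Task 7: 80→103, due 64, tardiness 39
Task 8: 103→109, due 97, tardiness 12
Maximum = 39.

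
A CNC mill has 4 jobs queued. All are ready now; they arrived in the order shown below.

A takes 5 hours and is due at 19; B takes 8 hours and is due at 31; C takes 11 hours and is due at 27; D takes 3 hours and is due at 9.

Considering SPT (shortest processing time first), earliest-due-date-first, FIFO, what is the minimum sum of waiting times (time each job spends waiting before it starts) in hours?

27

SPT (increasing processing time): D A B C.
D: waits 0, runs 0→3
A: waits 3, runs 3→8
B: waits 8, runs 8→16
C: waits 16, runs 16→27
Sum = 0+3+8+16 = 27.
EDD (increasing due date): D A C B.
D: waits 0, runs 0→3
A: waits 3, runs 3→8
C: waits 8, runs 8→19
B: waits 19, runs 19→27
Sum = 0+3+8+19 = 30.
FIFO (arrival order): A B C D.
A: waits 0, runs 0→5
B: waits 5, runs 5→13
C: waits 13, runs 13→24
D: waits 24, runs 24→27
Sum = 0+5+13+24 = 42.
SPT 27, EDD 30, FIFO 42 → minimum 27.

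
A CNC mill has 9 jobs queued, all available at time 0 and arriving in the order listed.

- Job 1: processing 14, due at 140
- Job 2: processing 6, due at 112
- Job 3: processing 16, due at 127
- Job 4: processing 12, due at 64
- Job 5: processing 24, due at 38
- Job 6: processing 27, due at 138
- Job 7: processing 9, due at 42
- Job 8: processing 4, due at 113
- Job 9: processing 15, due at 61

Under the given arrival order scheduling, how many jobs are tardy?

3

FIFO (arrival order): Job 1 Job 2 Job 3 Job 4 Job 5 Job 6 Job 7 Job 8 Job 9.
Job 1: 0→14, due 140, tardiness 0
Job 2: 14→20, due 112, tardiness 0
Job 3: 20→36, due 127, tardiness 0
Job 4: 36→48, due 64, tardiness 0
Job 5: 48→72, due 38, tardiness 34
Job 6: 72→99, due 138, tardiness 0
Job 7: 99→108, due 42, tardiness 66
Job 8: 108→112, due 113, tardiness 0
Job 9: 112→127, due 61, tardiness 66
Late jobs: 3.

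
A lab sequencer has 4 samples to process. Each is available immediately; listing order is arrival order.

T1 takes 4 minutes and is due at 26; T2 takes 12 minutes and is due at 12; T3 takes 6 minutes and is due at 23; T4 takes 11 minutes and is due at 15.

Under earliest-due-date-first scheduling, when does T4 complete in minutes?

EDD (increasing due date): T2 T4 T3 T1.
T2: 0→12
T4: 12→23

23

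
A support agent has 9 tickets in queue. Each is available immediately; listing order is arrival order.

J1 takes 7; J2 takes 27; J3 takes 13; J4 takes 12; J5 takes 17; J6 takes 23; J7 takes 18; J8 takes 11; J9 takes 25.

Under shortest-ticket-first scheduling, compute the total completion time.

616

SPT (increasing processing time): J1 J8 J4 J3 J5 J7 J6 J9 J2.
J1: 0→7
J8: 7→18
J4: 18→30
J3: 30→43
J5: 43→60
J7: 60→78
J6: 78→101
J9: 101→126
J2: 126→153
Sum = 7+18+30+43+60+78+101+126+153 = 616.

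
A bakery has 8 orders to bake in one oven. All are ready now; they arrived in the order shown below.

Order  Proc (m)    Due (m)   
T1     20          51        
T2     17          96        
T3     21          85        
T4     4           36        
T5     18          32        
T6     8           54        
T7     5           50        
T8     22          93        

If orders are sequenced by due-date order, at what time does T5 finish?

18

EDD (increasing due date): T5 T4 T7 T1 T6 T3 T8 T2.
T5: 0→18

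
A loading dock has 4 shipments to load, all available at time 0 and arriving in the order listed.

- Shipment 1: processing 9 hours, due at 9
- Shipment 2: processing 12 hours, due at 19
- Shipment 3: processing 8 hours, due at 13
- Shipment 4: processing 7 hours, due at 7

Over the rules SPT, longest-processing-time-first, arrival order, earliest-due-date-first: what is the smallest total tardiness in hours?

34

SPT (increasing processing time): Shipment 4 Shipment 3 Shipment 1 Shipment 2.
Shipment 4: 0→7, due 7, tardiness 0
Shipment 3: 7→15, due 13, tardiness 2
Shipment 1: 15→24, due 9, tardiness 15
Shipment 2: 24→36, due 19, tardiness 17
Sum = 0+2+15+17 = 34.
LPT (decreasing processing time): Shipment 2 Shipment 1 Shipment 3 Shipment 4.
Shipment 2: 0→12, due 19, tardiness 0
Shipment 1: 12→21, due 9, tardiness 12
Shipment 3: 21→29, due 13, tardiness 16
Shipment 4: 29→36, due 7, tardiness 29
Sum = 0+12+16+29 = 57.
FIFO (arrival order): Shipment 1 Shipment 2 Shipment 3 Shipment 4.
Shipment 1: 0→9, due 9, tardiness 0
Shipment 2: 9→21, due 19, tardiness 2
Shipment 3: 21→29, due 13, tardiness 16
Shipment 4: 29→36, due 7, tardiness 29
Sum = 0+2+16+29 = 47.
EDD (increasing due date): Shipment 4 Shipment 1 Shipment 3 Shipment 2.
Shipment 4: 0→7, due 7, tardiness 0
Shipment 1: 7→16, due 9, tardiness 7
Shipment 3: 16→24, due 13, tardiness 11
Shipment 2: 24→36, due 19, tardiness 17
Sum = 0+7+11+17 = 35.
SPT 34, LPT 57, FIFO 47, EDD 35 → minimum 34.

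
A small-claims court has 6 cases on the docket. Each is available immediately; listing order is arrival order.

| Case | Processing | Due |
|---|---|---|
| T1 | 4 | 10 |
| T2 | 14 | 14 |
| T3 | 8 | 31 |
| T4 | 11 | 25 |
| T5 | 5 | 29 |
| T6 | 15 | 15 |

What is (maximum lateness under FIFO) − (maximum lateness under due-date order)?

16

FIFO (arrival order): T1 T2 T3 T4 T5 T6.
T1: 0→4, due 10, lateness -6
T2: 4→18, due 14, lateness 4
T3: 18→26, due 31, lateness -5
T4: 26→37, due 25, lateness 12
T5: 37→42, due 29, lateness 13
T6: 42→57, due 15, lateness 42
Maximum = 42.
EDD (increasing due date): T1 T2 T6 T4 T5 T3.
T1: 0→4, due 10, lateness -6
T2: 4→18, due 14, lateness 4
T6: 18→33, due 15, lateness 18
T4: 33→44, due 25, lateness 19
T5: 44→49, due 29, lateness 20
T3: 49→57, due 31, lateness 26
Maximum = 26.
Difference = 42 − 26 = 16.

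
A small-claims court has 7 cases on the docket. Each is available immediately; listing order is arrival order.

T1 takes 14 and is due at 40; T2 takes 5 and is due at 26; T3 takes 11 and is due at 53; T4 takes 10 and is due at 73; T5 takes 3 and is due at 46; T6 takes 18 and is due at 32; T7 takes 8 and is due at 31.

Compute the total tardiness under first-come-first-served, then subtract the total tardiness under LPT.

-26

FIFO (arrival order): T1 T2 T3 T4 T5 T6 T7.
T1: 0→14, due 40, tardiness 0
T2: 14→19, due 26, tardiness 0
T3: 19→30, due 53, tardiness 0
T4: 30→40, due 73, tardiness 0
T5: 40→43, due 46, tardiness 0
T6: 43→61, due 32, tardiness 29
T7: 61→69, due 31, tardiness 38
Sum = 0+0+0+0+0+29+38 = 67.
LPT (decreasing processing time): T6 T1 T3 T4 T7 T2 T5.
T6: 0→18, due 32, tardiness 0
T1: 18→32, due 40, tardiness 0
T3: 32→43, due 53, tardiness 0
T4: 43→53, due 73, tardiness 0
T7: 53→61, due 31, tardiness 30
T2: 61→66, due 26, tardiness 40
T5: 66→69, due 46, tardiness 23
Sum = 0+0+0+0+30+40+23 = 93.
Difference = 67 − 93 = -26.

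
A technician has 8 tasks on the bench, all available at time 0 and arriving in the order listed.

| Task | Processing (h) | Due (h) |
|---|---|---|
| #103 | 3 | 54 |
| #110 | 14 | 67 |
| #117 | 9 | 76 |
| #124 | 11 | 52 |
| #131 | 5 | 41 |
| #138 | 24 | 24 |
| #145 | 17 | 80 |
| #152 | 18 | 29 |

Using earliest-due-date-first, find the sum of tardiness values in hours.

EDD (increasing due date): #138 #152 #131 #124 #103 #110 #117 #145.
#138: 0→24, due 24, tardiness 0
#152: 24→42, due 29, tardiness 13
#131: 42→47, due 41, tardiness 6
#124: 47→58, due 52, tardiness 6
#103: 58→61, due 54, tardiness 7
#110: 61→75, due 67, tardiness 8
#117: 75→84, due 76, tardiness 8
#145: 84→101, due 80, tardiness 21
Sum = 0+13+6+6+7+8+8+21 = 69.

69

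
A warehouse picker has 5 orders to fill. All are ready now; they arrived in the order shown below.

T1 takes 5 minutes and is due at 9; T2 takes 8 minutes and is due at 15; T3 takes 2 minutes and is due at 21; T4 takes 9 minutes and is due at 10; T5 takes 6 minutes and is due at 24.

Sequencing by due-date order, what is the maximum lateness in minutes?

7

EDD (increasing due date): T1 T4 T2 T3 T5.
T1: 0→5, due 9, lateness -4
T4: 5→14, due 10, lateness 4
T2: 14→22, due 15, lateness 7
T3: 22→24, due 21, lateness 3
T5: 24→30, due 24, lateness 6
Maximum = 7.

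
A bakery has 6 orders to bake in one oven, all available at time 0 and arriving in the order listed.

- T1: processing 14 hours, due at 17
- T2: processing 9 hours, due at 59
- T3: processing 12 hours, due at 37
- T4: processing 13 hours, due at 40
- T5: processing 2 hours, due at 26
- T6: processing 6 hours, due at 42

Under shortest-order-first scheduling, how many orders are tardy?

2

SPT (increasing processing time): T5 T6 T2 T3 T4 T1.
T5: 0→2, due 26, tardiness 0
T6: 2→8, due 42, tardiness 0
T2: 8→17, due 59, tardiness 0
T3: 17→29, due 37, tardiness 0
T4: 29→42, due 40, tardiness 2
T1: 42→56, due 17, tardiness 39
Late orders: 2.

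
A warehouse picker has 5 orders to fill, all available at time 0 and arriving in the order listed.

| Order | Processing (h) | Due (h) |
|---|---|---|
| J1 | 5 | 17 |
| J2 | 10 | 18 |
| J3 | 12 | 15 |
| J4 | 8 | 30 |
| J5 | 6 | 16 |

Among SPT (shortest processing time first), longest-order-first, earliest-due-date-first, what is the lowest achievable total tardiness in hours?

SPT (increasing processing time): J1 J5 J4 J2 J3.
J1: 0→5, due 17, tardiness 0
J5: 5→11, due 16, tardiness 0
J4: 11→19, due 30, tardiness 0
J2: 19→29, due 18, tardiness 11
J3: 29→41, due 15, tardiness 26
Sum = 0+0+0+11+26 = 37.
LPT (decreasing processing time): J3 J2 J4 J5 J1.
J3: 0→12, due 15, tardiness 0
J2: 12→22, due 18, tardiness 4
J4: 22→30, due 30, tardiness 0
J5: 30→36, due 16, tardiness 20
J1: 36→41, due 17, tardiness 24
Sum = 0+4+0+20+24 = 48.
EDD (increasing due date): J3 J5 J1 J2 J4.
J3: 0→12, due 15, tardiness 0
J5: 12→18, due 16, tardiness 2
J1: 18→23, due 17, tardiness 6
J2: 23→33, due 18, tardiness 15
J4: 33→41, due 30, tardiness 11
Sum = 0+2+6+15+11 = 34.
SPT 37, LPT 48, EDD 34 → minimum 34.

34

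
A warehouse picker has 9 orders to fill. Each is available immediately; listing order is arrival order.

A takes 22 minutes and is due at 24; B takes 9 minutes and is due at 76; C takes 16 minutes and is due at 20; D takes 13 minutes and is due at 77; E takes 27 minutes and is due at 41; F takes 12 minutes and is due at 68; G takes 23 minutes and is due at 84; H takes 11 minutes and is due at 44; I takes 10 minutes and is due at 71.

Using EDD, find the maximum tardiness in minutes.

59

EDD (increasing due date): C A E H F I B D G.
C: 0→16, due 20, tardiness 0
A: 16→38, due 24, tardiness 14
E: 38→65, due 41, tardiness 24
H: 65→76, due 44, tardiness 32
F: 76→88, due 68, tardiness 20
I: 88→98, due 71, tardiness 27
B: 98→107, due 76, tardiness 31
D: 107→120, due 77, tardiness 43
G: 120→143, due 84, tardiness 59
Maximum = 59.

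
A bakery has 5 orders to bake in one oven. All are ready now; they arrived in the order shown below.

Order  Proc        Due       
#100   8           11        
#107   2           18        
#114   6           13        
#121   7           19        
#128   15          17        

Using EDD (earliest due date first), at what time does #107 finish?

EDD (increasing due date): #100 #114 #128 #107 #121.
#100: 0→8
#114: 8→14
#128: 14→29
#107: 29→31

31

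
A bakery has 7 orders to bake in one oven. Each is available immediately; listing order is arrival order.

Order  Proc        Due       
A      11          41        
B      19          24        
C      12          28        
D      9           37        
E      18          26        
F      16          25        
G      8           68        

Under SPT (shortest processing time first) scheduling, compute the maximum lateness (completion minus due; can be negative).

69

SPT (increasing processing time): G D A C F E B.
G: 0→8, due 68, lateness -60
D: 8→17, due 37, lateness -20
A: 17→28, due 41, lateness -13
C: 28→40, due 28, lateness 12
F: 40→56, due 25, lateness 31
E: 56→74, due 26, lateness 48
B: 74→93, due 24, lateness 69
Maximum = 69.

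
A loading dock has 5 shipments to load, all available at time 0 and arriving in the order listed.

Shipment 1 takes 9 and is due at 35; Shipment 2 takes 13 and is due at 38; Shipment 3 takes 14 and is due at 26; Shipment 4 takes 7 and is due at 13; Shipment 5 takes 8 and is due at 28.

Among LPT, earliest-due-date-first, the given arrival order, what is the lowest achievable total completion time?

LPT (decreasing processing time): Shipment 3 Shipment 2 Shipment 1 Shipment 5 Shipment 4.
Shipment 3: 0→14
Shipment 2: 14→27
Shipment 1: 27→36
Shipment 5: 36→44
Shipment 4: 44→51
Sum = 14+27+36+44+51 = 172.
EDD (increasing due date): Shipment 4 Shipment 3 Shipment 5 Shipment 1 Shipment 2.
Shipment 4: 0→7
Shipment 3: 7→21
Shipment 5: 21→29
Shipment 1: 29→38
Shipment 2: 38→51
Sum = 7+21+29+38+51 = 146.
FIFO (arrival order): Shipment 1 Shipment 2 Shipment 3 Shipment 4 Shipment 5.
Shipment 1: 0→9
Shipment 2: 9→22
Shipment 3: 22→36
Shipment 4: 36→43
Shipment 5: 43→51
Sum = 9+22+36+43+51 = 161.
LPT 172, EDD 146, FIFO 161 → minimum 146.

146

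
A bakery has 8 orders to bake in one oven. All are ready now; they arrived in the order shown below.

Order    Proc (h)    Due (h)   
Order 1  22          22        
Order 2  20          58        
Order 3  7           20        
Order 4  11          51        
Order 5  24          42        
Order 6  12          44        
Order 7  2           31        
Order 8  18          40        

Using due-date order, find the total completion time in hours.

EDD (increasing due date): Order 3 Order 1 Order 7 Order 8 Order 5 Order 6 Order 4 Order 2.
Order 3: 0→7
Order 1: 7→29
Order 7: 29→31
Order 8: 31→49
Order 5: 49→73
Order 6: 73→85
Order 4: 85→96
Order 2: 96→116
Sum = 7+29+31+49+73+85+96+116 = 486.

486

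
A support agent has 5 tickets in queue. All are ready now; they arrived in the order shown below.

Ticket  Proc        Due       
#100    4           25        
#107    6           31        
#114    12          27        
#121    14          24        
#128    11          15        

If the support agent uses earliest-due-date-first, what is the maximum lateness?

EDD (increasing due date): #128 #121 #100 #114 #107.
#128: 0→11, due 15, lateness -4
#121: 11→25, due 24, lateness 1
#100: 25→29, due 25, lateness 4
#114: 29→41, due 27, lateness 14
#107: 41→47, due 31, lateness 16
Maximum = 16.

16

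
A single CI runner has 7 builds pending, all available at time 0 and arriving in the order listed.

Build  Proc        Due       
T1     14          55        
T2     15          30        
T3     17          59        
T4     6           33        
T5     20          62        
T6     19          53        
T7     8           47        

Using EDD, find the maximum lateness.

37

EDD (increasing due date): T2 T4 T7 T6 T1 T3 T5.
T2: 0→15, due 30, lateness -15
T4: 15→21, due 33, lateness -12
T7: 21→29, due 47, lateness -18
T6: 29→48, due 53, lateness -5
T1: 48→62, due 55, lateness 7
T3: 62→79, due 59, lateness 20
T5: 79→99, due 62, lateness 37
Maximum = 37.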